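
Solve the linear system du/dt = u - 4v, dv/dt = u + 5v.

Coefficient matrix A = [[1, -4], [1, 5]].
Characteristic polynomial det(A - λI) = λ^2 - 6λ + 9 = 0.
Single eigenvalue λ = 3 with algebraic multiplicity 2.
Eigenvector v = (-2,1); generalized eigenvector w with (A-λI)w=v is (-3,2).
General solution: e^(3t)[K_1·v + K_2·(t·v + w)].

u(t) = -2K_1e^(3t) - 2K_2te^(3t) - 3K_2e^(3t), v(t) = K_1e^(3t) + K_2te^(3t) + 2K_2e^(3t)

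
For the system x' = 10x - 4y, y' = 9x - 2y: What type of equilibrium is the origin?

A = [[10,-4],[9,-2]]; det(A-λI) = λ^2 - 8λ + 16.
repeated λ = 4 with a single eigenvector.

unstable improper node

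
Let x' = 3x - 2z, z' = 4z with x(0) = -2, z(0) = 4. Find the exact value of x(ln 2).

A = [[3,-2],[0,4]]; eigenvalues λ = 3, 4.
Eigenvectors: (1,0) for λ=3, (-2,1) for λ=4.
From the initial condition, c_1 = 6, c_2 = 4.
x(ln 2) = (6)(2^3)(1) + (4)(2^4)(-2) = -80.

-80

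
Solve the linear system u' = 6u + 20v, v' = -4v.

u(t) = -2K_1e^(-4t) - K_2e^(6t), v(t) = K_1e^(-4t)

Coefficient matrix A = [[6, 20], [0, -4]].
Characteristic polynomial det(A - λI) = λ^2 - 2λ - 24 = 0.
Eigenvalues λ = -4, 6.
For λ=-4: (A-λI) row 1 is [10, 20], so an eigenvector is (-2, 1).
For λ=6: (A-λI) row 1 is [0, 20], so an eigenvector is (-1, 0).
General solution: K_1e^(-4t)(-2,1) + K_2e^(6t)(-1,0).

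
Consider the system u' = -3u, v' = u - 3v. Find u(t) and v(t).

Coefficient matrix A = [[-3, 0], [1, -3]].
Characteristic polynomial det(A - λI) = λ^2 + 6λ + 9 = 0.
Single eigenvalue λ = -3 with algebraic multiplicity 2.
Eigenvector v = (0,1); generalized eigenvector w with (A-λI)w=v is (1,2).
General solution: e^(-3t)[K_1·v + K_2·(t·v + w)].

u(t) = K_2e^(-3t), v(t) = K_1e^(-3t) + K_2te^(-3t) + 2K_2e^(-3t)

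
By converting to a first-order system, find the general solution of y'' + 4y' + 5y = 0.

y(t) = c_1e^(-2t)cos(t) + c_2e^(-2t)sin(t)

Let x_1 = y, x_2 = y'. Then x_1' = x_2 and x_2' = -5x_1 - 4x_2.
A = [[0,1],[-5,-4]]; det(A-λI) = λ^2 + 4λ + 5.
Eigenvalues λ = -2 ± i.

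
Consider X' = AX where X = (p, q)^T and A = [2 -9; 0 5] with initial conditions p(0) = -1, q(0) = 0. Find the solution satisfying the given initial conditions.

p(t) = -e^(2t), q(t) = 0

Coefficient matrix A = [[2, -9], [0, 5]].
Characteristic polynomial det(A - λI) = λ^2 - 7λ + 10 = 0.
Eigenvalues λ = 2, 5.
For λ=2: (A-λI) row 1 is [0, -9], so an eigenvector is (-1, 0).
For λ=5: (A-λI) row 1 is [-3, -9], so an eigenvector is (-3, 1).
General solution: C_1e^(2t)(-1,0) + C_2e^(5t)(-3,1).
Applying p(0)=-1, q(0)=0 gives C_1=1, C_2=0.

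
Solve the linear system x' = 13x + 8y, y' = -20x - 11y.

Coefficient matrix A = [[13, 8], [-20, -11]].
Characteristic polynomial det(A - λI) = λ^2 - 2λ + 17 = 0.
Eigenvalues λ = 1 ± 4i (complex conjugate pair).
For λ=1+4i: an eigenvector is (1,-1) - i(1,-2) = (1 - i, -1 + 2i).
A real fundamental pair from Re and Im of e^((1+4i)t)v: X_1 = e^(t)(cos(4t)·(1,-1) + sin(4t)·(1,-2)), X_2 = e^(t)(sin(4t)·(1,-1) - cos(4t)·(1,-2)).
General solution: K_1X_1 + K_2X_2.

x(t) = K_1e^(t)sin(4t) + K_1e^(t)cos(4t) + K_2e^(t)sin(4t) - K_2e^(t)cos(4t), y(t) = -2K_1e^(t)sin(4t) - K_1e^(t)cos(4t) - K_2e^(t)sin(4t) + 2K_2e^(t)cos(4t)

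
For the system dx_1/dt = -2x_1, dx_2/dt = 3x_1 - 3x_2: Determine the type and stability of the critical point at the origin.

A = [[-2,0],[3,-3]]; det(A-λI) = λ^2 + 5λ + 6.
λ = -3, -2: both negative.

stable node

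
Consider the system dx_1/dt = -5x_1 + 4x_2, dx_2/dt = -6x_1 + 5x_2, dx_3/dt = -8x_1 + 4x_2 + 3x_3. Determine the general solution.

Coefficient matrix A = [[-5, 4, 0], [-6, 5, 0], [-8, 4, 3]].
det(A - λI) = 0 gives eigenvalues λ = -1, 1, 3.
For λ=-1: eigenvector (1,1,1).
For λ=1: eigenvector (2,3,2).
For λ=3: eigenvector (0,0,1).
General solution: C_1e^(-t)(1,1,1) + C_2e^(t)(2,3,2) + C_3e^(3t)(0,0,1).

x_1(t) = C_1e^(-t) + 2C_2e^(t), x_2(t) = C_1e^(-t) + 3C_2e^(t), x_3(t) = C_1e^(-t) + 2C_2e^(t) + C_3e^(3t)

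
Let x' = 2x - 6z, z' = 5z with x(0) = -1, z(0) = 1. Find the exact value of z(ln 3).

A = [[2,-6],[0,5]]; eigenvalues λ = 5, 2.
Eigenvectors: (-2,1) for λ=5, (-1,0) for λ=2.
From the initial condition, c_1 = 1, c_2 = -1.
z(ln 3) = (1)(3^5)(1) + (-1)(3^2)(0) = 243.

243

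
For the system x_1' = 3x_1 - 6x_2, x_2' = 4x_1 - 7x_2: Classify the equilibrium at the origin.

stable node

A = [[3,-6],[4,-7]]; det(A-λI) = λ^2 + 4λ + 3.
λ = -3, -1: both negative.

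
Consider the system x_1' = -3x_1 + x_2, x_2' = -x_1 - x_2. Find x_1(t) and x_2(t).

x_1(t) = -c_1e^(-2t) - c_2te^(-2t) + c_2e^(-2t), x_2(t) = -c_1e^(-2t) - c_2te^(-2t)

Coefficient matrix A = [[-3, 1], [-1, -1]].
Characteristic polynomial det(A - λI) = λ^2 + 4λ + 4 = 0.
Single eigenvalue λ = -2 with algebraic multiplicity 2.
Eigenvector v = (-1,-1); generalized eigenvector w with (A-λI)w=v is (1,0).
General solution: e^(-2t)[c_1·v + c_2·(t·v + w)].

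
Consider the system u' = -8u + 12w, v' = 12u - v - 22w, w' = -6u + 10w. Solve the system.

Coefficient matrix A = [[-8, 0, 12], [12, -1, -22], [-6, 0, 10]].
det(A - λI) = 0 gives eigenvalues λ = 4, -1, -2.
For λ=4: eigenvector (1,-2,1).
For λ=-1: eigenvector (0,1,0).
For λ=-2: eigenvector (2,-2,1).
General solution: C_1e^(4t)(1,-2,1) + C_2e^(-t)(0,1,0) + C_3e^(-2t)(2,-2,1).

u(t) = C_1e^(4t) + 2C_3e^(-2t), v(t) = -2C_1e^(4t) + C_2e^(-t) - 2C_3e^(-2t), w(t) = C_1e^(4t) + C_3e^(-2t)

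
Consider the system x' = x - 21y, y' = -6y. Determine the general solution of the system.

Coefficient matrix A = [[1, -21], [0, -6]].
Characteristic polynomial det(A - λI) = λ^2 + 5λ - 6 = 0.
Eigenvalues λ = 1, -6.
For λ=1: (A-λI) row 1 is [0, -21], so an eigenvector is (-1, 0).
For λ=-6: (A-λI) row 1 is [7, -21], so an eigenvector is (3, 1).
General solution: K_1e^(t)(-1,0) + K_2e^(-6t)(3,1).

x(t) = -K_1e^(t) + 3K_2e^(-6t), y(t) = K_2e^(-6t)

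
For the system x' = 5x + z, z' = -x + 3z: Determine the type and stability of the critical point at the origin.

unstable improper node

A = [[5,1],[-1,3]]; det(A-λI) = λ^2 - 8λ + 16.
repeated λ = 4 with a single eigenvector.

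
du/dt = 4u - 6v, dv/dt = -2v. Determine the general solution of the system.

u(t) = K_1e^(4t) - K_2e^(-2t), v(t) = -K_2e^(-2t)

Coefficient matrix A = [[4, -6], [0, -2]].
Characteristic polynomial det(A - λI) = λ^2 - 2λ - 8 = 0.
Eigenvalues λ = 4, -2.
For λ=4: (A-λI) row 1 is [0, -6], so an eigenvector is (1, 0).
For λ=-2: (A-λI) row 1 is [6, -6], so an eigenvector is (-1, -1).
General solution: K_1e^(4t)(1,0) + K_2e^(-2t)(-1,-1).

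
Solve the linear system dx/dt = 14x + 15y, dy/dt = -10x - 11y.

Coefficient matrix A = [[14, 15], [-10, -11]].
Characteristic polynomial det(A - λI) = λ^2 - 3λ - 4 = 0.
Eigenvalues λ = -1, 4.
For λ=-1: (A-λI) row 1 is [15, 15], so an eigenvector is (1, -1).
For λ=4: (A-λI) row 1 is [10, 15], so an eigenvector is (3, -2).
General solution: C_1e^(-t)(1,-1) + C_2e^(4t)(3,-2).

x(t) = C_1e^(-t) + 3C_2e^(4t), y(t) = -C_1e^(-t) - 2C_2e^(4t)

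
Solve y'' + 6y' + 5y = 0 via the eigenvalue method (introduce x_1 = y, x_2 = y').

Let x_1 = y, x_2 = y'. Then x_1' = x_2 and x_2' = -5x_1 - 6x_2.
A = [[0,1],[-5,-6]]; det(A-λI) = λ^2 + 6λ + 5.
Eigenvalues λ = -5, -1 with eigenvectors (1,-5), (1,-1).

y(t) = K_1e^(-5t) + K_2e^(-t)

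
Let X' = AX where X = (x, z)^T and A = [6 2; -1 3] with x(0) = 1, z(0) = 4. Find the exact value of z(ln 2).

A = [[6,2],[-1,3]]; eigenvalues λ = 4, 5.
Eigenvectors: (-1,1) for λ=4, (-2,1) for λ=5.
From the initial condition, c_1 = 9, c_2 = -5.
z(ln 2) = (9)(2^4)(1) + (-5)(2^5)(1) = -16.

-16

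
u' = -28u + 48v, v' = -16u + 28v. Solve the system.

Coefficient matrix A = [[-28, 48], [-16, 28]].
Characteristic polynomial det(A - λI) = λ^2 - 16 = 0.
Eigenvalues λ = 4, -4.
For λ=4: (A-λI) row 1 is [-32, 48], so an eigenvector is (3, 2).
For λ=-4: (A-λI) row 1 is [-24, 48], so an eigenvector is (2, 1).
General solution: C_1e^(4t)(3,2) + C_2e^(-4t)(2,1).

u(t) = 3C_1e^(4t) + 2C_2e^(-4t), v(t) = 2C_1e^(4t) + C_2e^(-4t)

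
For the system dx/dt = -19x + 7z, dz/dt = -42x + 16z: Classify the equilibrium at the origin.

saddle

A = [[-19,7],[-42,16]]; det(A-λI) = λ^2 + 3λ - 10.
λ = -5, 2: opposite signs.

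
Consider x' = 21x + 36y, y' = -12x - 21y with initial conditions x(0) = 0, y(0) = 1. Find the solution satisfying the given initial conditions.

Coefficient matrix A = [[21, 36], [-12, -21]].
Characteristic polynomial det(A - λI) = λ^2 - 9 = 0.
Eigenvalues λ = -3, 3.
For λ=-3: (A-λI) row 1 is [24, 36], so an eigenvector is (3, -2).
For λ=3: (A-λI) row 1 is [18, 36], so an eigenvector is (2, -1).
General solution: c_1e^(-3t)(3,-2) + c_2e^(3t)(2,-1).
Applying x(0)=0, y(0)=1 gives c_1=-2, c_2=3.

x(t) = 6e^(3t) - 6e^(-3t), y(t) = -3e^(3t) + 4e^(-3t)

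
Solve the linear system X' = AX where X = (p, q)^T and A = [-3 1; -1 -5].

p(t) = -c_1e^(-4t) - c_2te^(-4t) - 3c_2e^(-4t), q(t) = c_1e^(-4t) + c_2te^(-4t) + 2c_2e^(-4t)

Coefficient matrix A = [[-3, 1], [-1, -5]].
Characteristic polynomial det(A - λI) = λ^2 + 8λ + 16 = 0.
Single eigenvalue λ = -4 with algebraic multiplicity 2.
Eigenvector v = (-1,1); generalized eigenvector w with (A-λI)w=v is (-3,2).
General solution: e^(-4t)[c_1·v + c_2·(t·v + w)].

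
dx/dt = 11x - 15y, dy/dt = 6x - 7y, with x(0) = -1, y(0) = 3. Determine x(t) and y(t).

x(t) = -18e^(2t)sin(3t) - e^(2t)cos(3t), y(t) = -11e^(2t)sin(3t) + 3e^(2t)cos(3t)

Coefficient matrix A = [[11, -15], [6, -7]].
Characteristic polynomial det(A - λI) = λ^2 - 4λ + 13 = 0.
Eigenvalues λ = 2 ± 3i (complex conjugate pair).
For λ=2+3i: an eigenvector is (-1,-1) - i(2,1) = (-1 - 2i, -1 - i).
A real fundamental pair from Re and Im of e^((2+3i)t)v: X_1 = e^(2t)(cos(3t)·(-1,-1) + sin(3t)·(2,1)), X_2 = e^(2t)(sin(3t)·(-1,-1) - cos(3t)·(2,1)).
General solution: K_1X_1 + K_2X_2.
Applying x(0)=-1, y(0)=3 gives K_1=-7, K_2=4.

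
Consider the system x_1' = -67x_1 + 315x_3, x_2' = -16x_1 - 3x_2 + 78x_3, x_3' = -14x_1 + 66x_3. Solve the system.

x_1(t) = 9c_1e^(3t) + 5c_3e^(-4t), x_2(t) = 2c_1e^(3t) + c_2e^(-3t) + 2c_3e^(-4t), x_3(t) = 2c_1e^(3t) + c_3e^(-4t)

Coefficient matrix A = [[-67, 0, 315], [-16, -3, 78], [-14, 0, 66]].
det(A - λI) = 0 gives eigenvalues λ = 3, -3, -4.
For λ=3: eigenvector (9,2,2).
For λ=-3: eigenvector (0,1,0).
For λ=-4: eigenvector (5,2,1).
General solution: c_1e^(3t)(9,2,2) + c_2e^(-3t)(0,1,0) + c_3e^(-4t)(5,2,1).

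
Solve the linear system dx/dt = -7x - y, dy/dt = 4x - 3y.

x(t) = -K_1e^(-5t) - K_2te^(-5t) + K_2e^(-5t), y(t) = 2K_1e^(-5t) + 2K_2te^(-5t) - K_2e^(-5t)

Coefficient matrix A = [[-7, -1], [4, -3]].
Characteristic polynomial det(A - λI) = λ^2 + 10λ + 25 = 0.
Single eigenvalue λ = -5 with algebraic multiplicity 2.
Eigenvector v = (-1,2); generalized eigenvector w with (A-λI)w=v is (1,-1).
General solution: e^(-5t)[K_1·v + K_2·(t·v + w)].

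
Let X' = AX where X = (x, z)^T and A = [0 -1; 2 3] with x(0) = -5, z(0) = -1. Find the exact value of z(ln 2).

A = [[0,-1],[2,3]]; eigenvalues λ = 1, 2.
Eigenvectors: (-1,1) for λ=1, (1,-2) for λ=2.
From the initial condition, c_1 = 11, c_2 = 6.
z(ln 2) = (11)(2^1)(1) + (6)(2^2)(-2) = -26.

-26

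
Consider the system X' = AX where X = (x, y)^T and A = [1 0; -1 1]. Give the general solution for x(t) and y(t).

Coefficient matrix A = [[1, 0], [-1, 1]].
Characteristic polynomial det(A - λI) = λ^2 - 2λ + 1 = 0.
Single eigenvalue λ = 1 with algebraic multiplicity 2.
Eigenvector v = (0,1); generalized eigenvector w with (A-λI)w=v is (-1,0).
General solution: e^(t)[c_1·v + c_2·(t·v + w)].

x(t) = -c_2e^(t), y(t) = c_1e^(t) + c_2te^(t)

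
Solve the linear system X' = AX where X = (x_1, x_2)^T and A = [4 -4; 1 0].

Coefficient matrix A = [[4, -4], [1, 0]].
Characteristic polynomial det(A - λI) = λ^2 - 4λ + 4 = 0.
Single eigenvalue λ = 2 with algebraic multiplicity 2.
Eigenvector v = (-2,-1); generalized eigenvector w with (A-λI)w=v is (-3,-1).
General solution: e^(2t)[K_1·v + K_2·(t·v + w)].

x_1(t) = -2K_1e^(2t) - 2K_2te^(2t) - 3K_2e^(2t), x_2(t) = -K_1e^(2t) - K_2te^(2t) - K_2e^(2t)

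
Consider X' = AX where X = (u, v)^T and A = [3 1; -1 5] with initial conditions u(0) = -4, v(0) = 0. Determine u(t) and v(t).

u(t) = 4te^(4t) - 4e^(4t), v(t) = 4te^(4t)

Coefficient matrix A = [[3, 1], [-1, 5]].
Characteristic polynomial det(A - λI) = λ^2 - 8λ + 16 = 0.
Single eigenvalue λ = 4 with algebraic multiplicity 2.
Eigenvector v = (1,1); generalized eigenvector w with (A-λI)w=v is (2,3).
General solution: e^(4t)[C_1·v + C_2·(t·v + w)].
Applying u(0)=-4, v(0)=0 gives C_1=-12, C_2=4.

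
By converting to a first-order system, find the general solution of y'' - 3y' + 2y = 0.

y(t) = C_1e^(t) + C_2e^(2t)

Let x_1 = y, x_2 = y'. Then x_1' = x_2 and x_2' = -2x_1 + 3x_2.
A = [[0,1],[-2,3]]; det(A-λI) = λ^2 - 3λ + 2.
Eigenvalues λ = 1, 2 with eigenvectors (1,1), (1,2).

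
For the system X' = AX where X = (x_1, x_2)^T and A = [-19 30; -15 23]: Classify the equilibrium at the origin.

unstable spiral

A = [[-19,30],[-15,23]]; det(A-λI) = λ^2 - 4λ + 13.
λ = 2 ± 3i: positive real part.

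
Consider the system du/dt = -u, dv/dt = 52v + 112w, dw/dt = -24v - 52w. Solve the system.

u(t) = C_1e^(-t), v(t) = 7C_2e^(4t) - 2C_3e^(-4t), w(t) = -3C_2e^(4t) + C_3e^(-4t)

Coefficient matrix A = [[-1, 0, 0], [0, 52, 112], [0, -24, -52]].
det(A - λI) = 0 gives eigenvalues λ = -1, 4, -4.
For λ=-1: eigenvector (1,0,0).
For λ=4: eigenvector (0,7,-3).
For λ=-4: eigenvector (0,-2,1).
General solution: C_1e^(-t)(1,0,0) + C_2e^(4t)(0,7,-3) + C_3e^(-4t)(0,-2,1).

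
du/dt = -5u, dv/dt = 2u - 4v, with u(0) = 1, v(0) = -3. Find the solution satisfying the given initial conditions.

u(t) = e^(-5t), v(t) = -e^(-4t) - 2e^(-5t)

Coefficient matrix A = [[-5, 0], [2, -4]].
Characteristic polynomial det(A - λI) = λ^2 + 9λ + 20 = 0.
Eigenvalues λ = -4, -5.
For λ=-4: (A-λI) row 1 is [-1, 0], so an eigenvector is (0, -1).
For λ=-5: (A-λI) row 2 is [2, 1], so an eigenvector is (-1, 2).
General solution: C_1e^(-4t)(0,-1) + C_2e^(-5t)(-1,2).
Applying u(0)=1, v(0)=-3 gives C_1=1, C_2=-1.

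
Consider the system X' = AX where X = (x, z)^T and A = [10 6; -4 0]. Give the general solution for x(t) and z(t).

x(t) = -3K_1e^(6t) - K_2e^(4t), z(t) = 2K_1e^(6t) + K_2e^(4t)

Coefficient matrix A = [[10, 6], [-4, 0]].
Characteristic polynomial det(A - λI) = λ^2 - 10λ + 24 = 0.
Eigenvalues λ = 6, 4.
For λ=6: (A-λI) row 1 is [4, 6], so an eigenvector is (-3, 2).
For λ=4: (A-λI) row 1 is [6, 6], so an eigenvector is (-1, 1).
General solution: K_1e^(6t)(-3,2) + K_2e^(4t)(-1,1).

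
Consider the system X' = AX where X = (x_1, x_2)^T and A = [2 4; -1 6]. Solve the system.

x_1(t) = 2K_1e^(4t) + 2K_2te^(4t) + K_2e^(4t), x_2(t) = K_1e^(4t) + K_2te^(4t) + K_2e^(4t)

Coefficient matrix A = [[2, 4], [-1, 6]].
Characteristic polynomial det(A - λI) = λ^2 - 8λ + 16 = 0.
Single eigenvalue λ = 4 with algebraic multiplicity 2.
Eigenvector v = (2,1); generalized eigenvector w with (A-λI)w=v is (1,1).
General solution: e^(4t)[K_1·v + K_2·(t·v + w)].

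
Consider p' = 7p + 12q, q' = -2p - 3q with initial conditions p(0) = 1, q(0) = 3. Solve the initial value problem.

p(t) = 21e^(3t) - 20e^(t), q(t) = -7e^(3t) + 10e^(t)

Coefficient matrix A = [[7, 12], [-2, -3]].
Characteristic polynomial det(A - λI) = λ^2 - 4λ + 3 = 0.
Eigenvalues λ = 3, 1.
For λ=3: (A-λI) row 1 is [4, 12], so an eigenvector is (3, -1).
For λ=1: (A-λI) row 1 is [6, 12], so an eigenvector is (-2, 1).
General solution: c_1e^(3t)(3,-1) + c_2e^(t)(-2,1).
Applying p(0)=1, q(0)=3 gives c_1=7, c_2=10.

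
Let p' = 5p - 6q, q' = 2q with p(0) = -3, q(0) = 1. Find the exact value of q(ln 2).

A = [[5,-6],[0,2]]; eigenvalues λ = 2, 5.
Eigenvectors: (2,1) for λ=2, (1,0) for λ=5.
From the initial condition, c_1 = 1, c_2 = -5.
q(ln 2) = (1)(2^2)(1) + (-5)(2^5)(0) = 4.

4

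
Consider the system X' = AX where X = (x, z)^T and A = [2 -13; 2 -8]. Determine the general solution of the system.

Coefficient matrix A = [[2, -13], [2, -8]].
Characteristic polynomial det(A - λI) = λ^2 + 6λ + 10 = 0.
Eigenvalues λ = -3 ± i (complex conjugate pair).
For λ=-3+i: an eigenvector is (-2,-1) - i(3,1) = (-2 - 3i, -1 - i).
A real fundamental pair from Re and Im of e^((-3+i)t)v: X_1 = e^(-3t)(cos(t)·(-2,-1) + sin(t)·(3,1)), X_2 = e^(-3t)(sin(t)·(-2,-1) - cos(t)·(3,1)).
General solution: c_1X_1 + c_2X_2.

x(t) = 3c_1e^(-3t)sin(t) - 2c_1e^(-3t)cos(t) - 2c_2e^(-3t)sin(t) - 3c_2e^(-3t)cos(t), z(t) = c_1e^(-3t)sin(t) - c_1e^(-3t)cos(t) - c_2e^(-3t)sin(t) - c_2e^(-3t)cos(t)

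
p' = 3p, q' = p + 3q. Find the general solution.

p(t) = c_2e^(3t), q(t) = c_1e^(3t) + c_2te^(3t) - c_2e^(3t)

Coefficient matrix A = [[3, 0], [1, 3]].
Characteristic polynomial det(A - λI) = λ^2 - 6λ + 9 = 0.
Single eigenvalue λ = 3 with algebraic multiplicity 2.
Eigenvector v = (0,1); generalized eigenvector w with (A-λI)w=v is (1,-1).
General solution: e^(3t)[c_1·v + c_2·(t·v + w)].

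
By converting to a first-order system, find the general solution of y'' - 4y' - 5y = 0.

y(t) = C_1e^(-t) + C_2e^(5t)

Let x_1 = y, x_2 = y'. Then x_1' = x_2 and x_2' = 5x_1 + 4x_2.
A = [[0,1],[5,4]]; det(A-λI) = λ^2 - 4λ - 5.
Eigenvalues λ = -1, 5 with eigenvectors (1,-1), (1,5).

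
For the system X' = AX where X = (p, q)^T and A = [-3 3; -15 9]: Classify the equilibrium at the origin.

A = [[-3,3],[-15,9]]; det(A-λI) = λ^2 - 6λ + 18.
λ = 3 ± 3i: positive real part.

unstable spiral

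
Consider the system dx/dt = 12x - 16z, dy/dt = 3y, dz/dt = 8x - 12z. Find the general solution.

Coefficient matrix A = [[12, 0, -16], [0, 3, 0], [8, 0, -12]].
det(A - λI) = 0 gives eigenvalues λ = -4, 4, 3.
For λ=-4: eigenvector (1,0,1).
For λ=4: eigenvector (-2,0,-1).
For λ=3: eigenvector (0,1,0).
General solution: c_1e^(-4t)(1,0,1) + c_2e^(4t)(-2,0,-1) + c_3e^(3t)(0,1,0).

x(t) = c_1e^(-4t) - 2c_2e^(4t), y(t) = c_3e^(3t), z(t) = c_1e^(-4t) - c_2e^(4t)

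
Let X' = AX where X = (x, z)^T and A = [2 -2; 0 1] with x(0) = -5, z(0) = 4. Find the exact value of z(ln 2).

A = [[2,-2],[0,1]]; eigenvalues λ = 2, 1.
Eigenvectors: (-1,0) for λ=2, (2,1) for λ=1.
From the initial condition, c_1 = 13, c_2 = 4.
z(ln 2) = (13)(2^2)(0) + (4)(2^1)(1) = 8.

8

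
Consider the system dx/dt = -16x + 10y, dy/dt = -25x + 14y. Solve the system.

Coefficient matrix A = [[-16, 10], [-25, 14]].
Characteristic polynomial det(A - λI) = λ^2 + 2λ + 26 = 0.
Eigenvalues λ = -1 ± 5i (complex conjugate pair).
For λ=-1+5i: an eigenvector is (1,1) - i(-1,-2) = (1 + i, 1 + 2i).
A real fundamental pair from Re and Im of e^((-1+5i)t)v: X_1 = e^(-t)(cos(5t)·(1,1) + sin(5t)·(-1,-2)), X_2 = e^(-t)(sin(5t)·(1,1) - cos(5t)·(-1,-2)).
General solution: C_1X_1 + C_2X_2.

x(t) = -C_1e^(-t)sin(5t) + C_1e^(-t)cos(5t) + C_2e^(-t)sin(5t) + C_2e^(-t)cos(5t), y(t) = -2C_1e^(-t)sin(5t) + C_1e^(-t)cos(5t) + C_2e^(-t)sin(5t) + 2C_2e^(-t)cos(5t)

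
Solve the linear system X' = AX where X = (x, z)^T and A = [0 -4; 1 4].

x(t) = 2c_1e^(2t) + 2c_2te^(2t) + 3c_2e^(2t), z(t) = -c_1e^(2t) - c_2te^(2t) - 2c_2e^(2t)

Coefficient matrix A = [[0, -4], [1, 4]].
Characteristic polynomial det(A - λI) = λ^2 - 4λ + 4 = 0.
Single eigenvalue λ = 2 with algebraic multiplicity 2.
Eigenvector v = (2,-1); generalized eigenvector w with (A-λI)w=v is (3,-2).
General solution: e^(2t)[c_1·v + c_2·(t·v + w)].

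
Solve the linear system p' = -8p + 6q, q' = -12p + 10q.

Coefficient matrix A = [[-8, 6], [-12, 10]].
Characteristic polynomial det(A - λI) = λ^2 - 2λ - 8 = 0.
Eigenvalues λ = 4, -2.
For λ=4: (A-λI) row 1 is [-12, 6], so an eigenvector is (1, 2).
For λ=-2: (A-λI) row 1 is [-6, 6], so an eigenvector is (-1, -1).
General solution: C_1e^(4t)(1,2) + C_2e^(-2t)(-1,-1).

p(t) = C_1e^(4t) - C_2e^(-2t), q(t) = 2C_1e^(4t) - C_2e^(-2t)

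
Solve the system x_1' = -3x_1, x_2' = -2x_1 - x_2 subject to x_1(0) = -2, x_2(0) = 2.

x_1(t) = -2e^(-3t), x_2(t) = 4e^(-t) - 2e^(-3t)

Coefficient matrix A = [[-3, 0], [-2, -1]].
Characteristic polynomial det(A - λI) = λ^2 + 4λ + 3 = 0.
Eigenvalues λ = -3, -1.
For λ=-3: (A-λI) row 2 is [-2, 2], so an eigenvector is (1, 1).
For λ=-1: (A-λI) row 1 is [-2, 0], so an eigenvector is (0, -1).
General solution: c_1e^(-3t)(1,1) + c_2e^(-t)(0,-1).
Applying x_1(0)=-2, x_2(0)=2 gives c_1=-2, c_2=-4.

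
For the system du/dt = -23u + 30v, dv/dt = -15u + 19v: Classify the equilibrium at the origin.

stable spiral

A = [[-23,30],[-15,19]]; det(A-λI) = λ^2 + 4λ + 13.
λ = -2 ± 3i: negative real part.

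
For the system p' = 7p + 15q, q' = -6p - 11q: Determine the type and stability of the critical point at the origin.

stable spiral

A = [[7,15],[-6,-11]]; det(A-λI) = λ^2 + 4λ + 13.
λ = -2 ± 3i: negative real part.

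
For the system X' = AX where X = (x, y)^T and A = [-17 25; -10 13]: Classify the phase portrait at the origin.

stable spiral

A = [[-17,25],[-10,13]]; det(A-λI) = λ^2 + 4λ + 29.
λ = -2 ± 5i: negative real part.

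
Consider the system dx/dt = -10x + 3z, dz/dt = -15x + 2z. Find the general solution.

x(t) = C_1e^(-4t)sin(3t) - C_2e^(-4t)cos(3t), z(t) = 2C_1e^(-4t)sin(3t) + C_1e^(-4t)cos(3t) + C_2e^(-4t)sin(3t) - 2C_2e^(-4t)cos(3t)

Coefficient matrix A = [[-10, 3], [-15, 2]].
Characteristic polynomial det(A - λI) = λ^2 + 8λ + 25 = 0.
Eigenvalues λ = -4 ± 3i (complex conjugate pair).
For λ=-4+3i: an eigenvector is (0,1) - i(1,2) = (0 - i, 1 - 2i).
A real fundamental pair from Re and Im of e^((-4+3i)t)v: X_1 = e^(-4t)(cos(3t)·(0,1) + sin(3t)·(1,2)), X_2 = e^(-4t)(sin(3t)·(0,1) - cos(3t)·(1,2)).
General solution: C_1X_1 + C_2X_2.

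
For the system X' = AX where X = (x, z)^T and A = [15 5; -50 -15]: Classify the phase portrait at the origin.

center

A = [[15,5],[-50,-15]]; det(A-λI) = λ^2 + 25.
λ = 0 ± 5i: zero real part.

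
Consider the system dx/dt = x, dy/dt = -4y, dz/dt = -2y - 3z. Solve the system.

x(t) = K_1e^(t), y(t) = K_3e^(-4t), z(t) = -K_2e^(-3t) + 2K_3e^(-4t)

Coefficient matrix A = [[1, 0, 0], [0, -4, 0], [0, -2, -3]].
det(A - λI) = 0 gives eigenvalues λ = 1, -3, -4.
For λ=1: eigenvector (1,0,0).
For λ=-3: eigenvector (0,0,-1).
For λ=-4: eigenvector (0,1,2).
General solution: K_1e^(t)(1,0,0) + K_2e^(-3t)(0,0,-1) + K_3e^(-4t)(0,1,2).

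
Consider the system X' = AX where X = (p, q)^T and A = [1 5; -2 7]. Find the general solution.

p(t) = C_1e^(4t)sin(t) - 2C_1e^(4t)cos(t) - 2C_2e^(4t)sin(t) - C_2e^(4t)cos(t), q(t) = C_1e^(4t)sin(t) - C_1e^(4t)cos(t) - C_2e^(4t)sin(t) - C_2e^(4t)cos(t)

Coefficient matrix A = [[1, 5], [-2, 7]].
Characteristic polynomial det(A - λI) = λ^2 - 8λ + 17 = 0.
Eigenvalues λ = 4 ± i (complex conjugate pair).
For λ=4+i: an eigenvector is (-2,-1) - i(1,1) = (-2 - i, -1 - i).
A real fundamental pair from Re and Im of e^((4+i)t)v: X_1 = e^(4t)(cos(t)·(-2,-1) + sin(t)·(1,1)), X_2 = e^(4t)(sin(t)·(-2,-1) - cos(t)·(1,1)).
General solution: C_1X_1 + C_2X_2.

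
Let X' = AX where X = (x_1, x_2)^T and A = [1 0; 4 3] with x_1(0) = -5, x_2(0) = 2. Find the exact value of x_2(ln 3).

-186

A = [[1,0],[4,3]]; eigenvalues λ = 1, 3.
Eigenvectors: (1,-2) for λ=1, (0,-1) for λ=3.
From the initial condition, c_1 = -5, c_2 = 8.
x_2(ln 3) = (-5)(3^1)(-2) + (8)(3^3)(-1) = -186.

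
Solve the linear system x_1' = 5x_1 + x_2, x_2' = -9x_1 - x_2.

Coefficient matrix A = [[5, 1], [-9, -1]].
Characteristic polynomial det(A - λI) = λ^2 - 4λ + 4 = 0.
Single eigenvalue λ = 2 with algebraic multiplicity 2.
Eigenvector v = (-1,3); generalized eigenvector w with (A-λI)w=v is (0,-1).
General solution: e^(2t)[C_1·v + C_2·(t·v + w)].

x_1(t) = -C_1e^(2t) - C_2te^(2t), x_2(t) = 3C_1e^(2t) + 3C_2te^(2t) - C_2e^(2t)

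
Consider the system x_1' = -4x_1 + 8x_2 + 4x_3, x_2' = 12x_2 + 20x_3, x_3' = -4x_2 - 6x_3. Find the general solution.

x_1(t) = C_1e^(-4t) - 2C_2e^(2t) + 4C_3e^(4t), x_2(t) = -2C_2e^(2t) + 5C_3e^(4t), x_3(t) = C_2e^(2t) - 2C_3e^(4t)

Coefficient matrix A = [[-4, 8, 4], [0, 12, 20], [0, -4, -6]].
det(A - λI) = 0 gives eigenvalues λ = -4, 2, 4.
For λ=-4: eigenvector (1,0,0).
For λ=2: eigenvector (-2,-2,1).
For λ=4: eigenvector (4,5,-2).
General solution: C_1e^(-4t)(1,0,0) + C_2e^(2t)(-2,-2,1) + C_3e^(4t)(4,5,-2).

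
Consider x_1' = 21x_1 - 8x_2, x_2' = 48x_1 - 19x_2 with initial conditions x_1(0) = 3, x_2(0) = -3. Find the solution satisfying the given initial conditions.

x_1(t) = 12e^(5t) - 9e^(-3t), x_2(t) = 24e^(5t) - 27e^(-3t)

Coefficient matrix A = [[21, -8], [48, -19]].
Characteristic polynomial det(A - λI) = λ^2 - 2λ - 15 = 0.
Eigenvalues λ = -3, 5.
For λ=-3: (A-λI) row 1 is [24, -8], so an eigenvector is (-1, -3).
For λ=5: (A-λI) row 1 is [16, -8], so an eigenvector is (1, 2).
General solution: K_1e^(-3t)(-1,-3) + K_2e^(5t)(1,2).
Applying x_1(0)=3, x_2(0)=-3 gives K_1=9, K_2=12.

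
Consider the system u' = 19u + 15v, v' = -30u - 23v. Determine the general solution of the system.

Coefficient matrix A = [[19, 15], [-30, -23]].
Characteristic polynomial det(A - λI) = λ^2 + 4λ + 13 = 0.
Eigenvalues λ = -2 ± 3i (complex conjugate pair).
For λ=-2+3i: an eigenvector is (-1,1) - i(-2,3) = (-1 + 2i, 1 - 3i).
A real fundamental pair from Re and Im of e^((-2+3i)t)v: X_1 = e^(-2t)(cos(3t)·(-1,1) + sin(3t)·(-2,3)), X_2 = e^(-2t)(sin(3t)·(-1,1) - cos(3t)·(-2,3)).
General solution: C_1X_1 + C_2X_2.

u(t) = -2C_1e^(-2t)sin(3t) - C_1e^(-2t)cos(3t) - C_2e^(-2t)sin(3t) + 2C_2e^(-2t)cos(3t), v(t) = 3C_1e^(-2t)sin(3t) + C_1e^(-2t)cos(3t) + C_2e^(-2t)sin(3t) - 3C_2e^(-2t)cos(3t)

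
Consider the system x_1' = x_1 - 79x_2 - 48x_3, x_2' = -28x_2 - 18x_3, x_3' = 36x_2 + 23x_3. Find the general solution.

x_1(t) = c_1e^(t) + 9c_2e^(-4t) - 7c_3e^(-t), x_2(t) = 3c_2e^(-4t) - 2c_3e^(-t), x_3(t) = -4c_2e^(-4t) + 3c_3e^(-t)

Coefficient matrix A = [[1, -79, -48], [0, -28, -18], [0, 36, 23]].
det(A - λI) = 0 gives eigenvalues λ = 1, -4, -1.
For λ=1: eigenvector (1,0,0).
For λ=-4: eigenvector (9,3,-4).
For λ=-1: eigenvector (-7,-2,3).
General solution: c_1e^(t)(1,0,0) + c_2e^(-4t)(9,3,-4) + c_3e^(-t)(-7,-2,3).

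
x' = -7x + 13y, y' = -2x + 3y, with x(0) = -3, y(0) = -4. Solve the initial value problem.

Coefficient matrix A = [[-7, 13], [-2, 3]].
Characteristic polynomial det(A - λI) = λ^2 + 4λ + 5 = 0.
Eigenvalues λ = -2 ± i (complex conjugate pair).
For λ=-2+i: an eigenvector is (2,1) - i(3,1) = (2 - 3i, 1 - i).
A real fundamental pair from Re and Im of e^((-2+i)t)v: X_1 = e^(-2t)(cos(t)·(2,1) + sin(t)·(3,1)), X_2 = e^(-2t)(sin(t)·(2,1) - cos(t)·(3,1)).
General solution: K_1X_1 + K_2X_2.
Applying x(0)=-3, y(0)=-4 gives K_1=-9, K_2=-5.

x(t) = -37e^(-2t)sin(t) - 3e^(-2t)cos(t), y(t) = -14e^(-2t)sin(t) - 4e^(-2t)cos(t)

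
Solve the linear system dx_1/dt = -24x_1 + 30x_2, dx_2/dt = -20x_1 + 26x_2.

x_1(t) = 3C_1e^(-4t) - C_2e^(6t), x_2(t) = 2C_1e^(-4t) - C_2e^(6t)

Coefficient matrix A = [[-24, 30], [-20, 26]].
Characteristic polynomial det(A - λI) = λ^2 - 2λ - 24 = 0.
Eigenvalues λ = -4, 6.
For λ=-4: (A-λI) row 1 is [-20, 30], so an eigenvector is (3, 2).
For λ=6: (A-λI) row 1 is [-30, 30], so an eigenvector is (-1, -1).
General solution: C_1e^(-4t)(3,2) + C_2e^(6t)(-1,-1).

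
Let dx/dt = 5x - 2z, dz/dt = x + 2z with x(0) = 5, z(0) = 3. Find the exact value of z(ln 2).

A = [[5,-2],[1,2]]; eigenvalues λ = 4, 3.
Eigenvectors: (2,1) for λ=4, (1,1) for λ=3.
From the initial condition, c_1 = 2, c_2 = 1.
z(ln 2) = (2)(2^4)(1) + (1)(2^3)(1) = 40.

40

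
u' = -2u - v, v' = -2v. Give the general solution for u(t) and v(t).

Coefficient matrix A = [[-2, -1], [0, -2]].
Characteristic polynomial det(A - λI) = λ^2 + 4λ + 4 = 0.
Single eigenvalue λ = -2 with algebraic multiplicity 2.
Eigenvector v = (-1,0); generalized eigenvector w with (A-λI)w=v is (-1,1).
General solution: e^(-2t)[C_1·v + C_2·(t·v + w)].

u(t) = -C_1e^(-2t) - C_2te^(-2t) - C_2e^(-2t), v(t) = C_2e^(-2t)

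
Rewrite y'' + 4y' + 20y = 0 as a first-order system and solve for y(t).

Let x_1 = y, x_2 = y'. Then x_1' = x_2 and x_2' = -20x_1 - 4x_2.
A = [[0,1],[-20,-4]]; det(A-λI) = λ^2 + 4λ + 20.
Eigenvalues λ = -2 ± 4i.

y(t) = C_1e^(-2t)cos(4t) + C_2e^(-2t)sin(4t)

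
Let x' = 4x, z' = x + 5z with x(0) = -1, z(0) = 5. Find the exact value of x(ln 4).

A = [[4,0],[1,5]]; eigenvalues λ = 5, 4.
Eigenvectors: (0,-1) for λ=5, (-1,1) for λ=4.
From the initial condition, c_1 = -4, c_2 = 1.
x(ln 4) = (-4)(4^5)(0) + (1)(4^4)(-1) = -256.

-256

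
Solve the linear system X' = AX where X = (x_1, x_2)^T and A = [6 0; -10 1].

Coefficient matrix A = [[6, 0], [-10, 1]].
Characteristic polynomial det(A - λI) = λ^2 - 7λ + 6 = 0.
Eigenvalues λ = 6, 1.
For λ=6: (A-λI) row 2 is [-10, -5], so an eigenvector is (1, -2).
For λ=1: (A-λI) row 1 is [5, 0], so an eigenvector is (0, 1).
General solution: C_1e^(6t)(1,-2) + C_2e^(t)(0,1).

x_1(t) = C_1e^(6t), x_2(t) = -2C_1e^(6t) + C_2e^(t)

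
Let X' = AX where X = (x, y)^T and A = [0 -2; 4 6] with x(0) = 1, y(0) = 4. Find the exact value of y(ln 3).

A = [[0,-2],[4,6]]; eigenvalues λ = 4, 2.
Eigenvectors: (-1,2) for λ=4, (-1,1) for λ=2.
From the initial condition, c_1 = 5, c_2 = -6.
y(ln 3) = (5)(3^4)(2) + (-6)(3^2)(1) = 756.

756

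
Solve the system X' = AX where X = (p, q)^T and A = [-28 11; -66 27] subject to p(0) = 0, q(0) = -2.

p(t) = -2e^(5t) + 2e^(-6t), q(t) = -6e^(5t) + 4e^(-6t)

Coefficient matrix A = [[-28, 11], [-66, 27]].
Characteristic polynomial det(A - λI) = λ^2 + λ - 30 = 0.
Eigenvalues λ = 5, -6.
For λ=5: (A-λI) row 1 is [-33, 11], so an eigenvector is (-1, -3).
For λ=-6: (A-λI) row 1 is [-22, 11], so an eigenvector is (1, 2).
General solution: C_1e^(5t)(-1,-3) + C_2e^(-6t)(1,2).
Applying p(0)=0, q(0)=-2 gives C_1=2, C_2=2.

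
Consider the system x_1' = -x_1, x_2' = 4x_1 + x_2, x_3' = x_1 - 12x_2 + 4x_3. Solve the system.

x_1(t) = c_1e^(-t), x_2(t) = -2c_1e^(-t) + c_2e^(t), x_3(t) = -5c_1e^(-t) + 4c_2e^(t) + c_3e^(4t)

Coefficient matrix A = [[-1, 0, 0], [4, 1, 0], [1, -12, 4]].
det(A - λI) = 0 gives eigenvalues λ = -1, 1, 4.
For λ=-1: eigenvector (1,-2,-5).
For λ=1: eigenvector (0,1,4).
For λ=4: eigenvector (0,0,1).
General solution: c_1e^(-t)(1,-2,-5) + c_2e^(t)(0,1,4) + c_3e^(4t)(0,0,1).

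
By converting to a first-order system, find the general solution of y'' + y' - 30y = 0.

y(t) = K_1e^(5t) + K_2e^(-6t)

Let x_1 = y, x_2 = y'. Then x_1' = x_2 and x_2' = 30x_1 - x_2.
A = [[0,1],[30,-1]]; det(A-λI) = λ^2 + λ - 30.
Eigenvalues λ = 5, -6 with eigenvectors (1,5), (1,-6).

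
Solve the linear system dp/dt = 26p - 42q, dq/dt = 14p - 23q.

p(t) = 3K_1e^(-2t) + 2K_2e^(5t), q(t) = 2K_1e^(-2t) + K_2e^(5t)

Coefficient matrix A = [[26, -42], [14, -23]].
Characteristic polynomial det(A - λI) = λ^2 - 3λ - 10 = 0.
Eigenvalues λ = -2, 5.
For λ=-2: (A-λI) row 1 is [28, -42], so an eigenvector is (3, 2).
For λ=5: (A-λI) row 1 is [21, -42], so an eigenvector is (2, 1).
General solution: K_1e^(-2t)(3,2) + K_2e^(5t)(2,1).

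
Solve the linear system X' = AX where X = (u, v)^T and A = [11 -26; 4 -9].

u(t) = -3K_1e^(t)sin(2t) + 2K_1e^(t)cos(2t) + 2K_2e^(t)sin(2t) + 3K_2e^(t)cos(2t), v(t) = -K_1e^(t)sin(2t) + K_1e^(t)cos(2t) + K_2e^(t)sin(2t) + K_2e^(t)cos(2t)

Coefficient matrix A = [[11, -26], [4, -9]].
Characteristic polynomial det(A - λI) = λ^2 - 2λ + 5 = 0.
Eigenvalues λ = 1 ± 2i (complex conjugate pair).
For λ=1+2i: an eigenvector is (2,1) - i(-3,-1) = (2 + 3i, 1 + i).
A real fundamental pair from Re and Im of e^((1+2i)t)v: X_1 = e^(t)(cos(2t)·(2,1) + sin(2t)·(-3,-1)), X_2 = e^(t)(sin(2t)·(2,1) - cos(2t)·(-3,-1)).
General solution: K_1X_1 + K_2X_2.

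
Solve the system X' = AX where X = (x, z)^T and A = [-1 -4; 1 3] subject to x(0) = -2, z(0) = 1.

Coefficient matrix A = [[-1, -4], [1, 3]].
Characteristic polynomial det(A - λI) = λ^2 - 2λ + 1 = 0.
Single eigenvalue λ = 1 with algebraic multiplicity 2.
Eigenvector v = (2,-1); generalized eigenvector w with (A-λI)w=v is (-3,1).
General solution: e^(t)[C_1·v + C_2·(t·v + w)].
Applying x(0)=-2, z(0)=1 gives C_1=-1, C_2=0.

x(t) = -2e^(t), z(t) = e^(t)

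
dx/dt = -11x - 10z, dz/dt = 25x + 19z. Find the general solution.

Coefficient matrix A = [[-11, -10], [25, 19]].
Characteristic polynomial det(A - λI) = λ^2 - 8λ + 41 = 0.
Eigenvalues λ = 4 ± 5i (complex conjugate pair).
For λ=4+5i: an eigenvector is (1,-1) - i(-1,2) = (1 + i, -1 - 2i).
A real fundamental pair from Re and Im of e^((4+5i)t)v: X_1 = e^(4t)(cos(5t)·(1,-1) + sin(5t)·(-1,2)), X_2 = e^(4t)(sin(5t)·(1,-1) - cos(5t)·(-1,2)).
General solution: C_1X_1 + C_2X_2.

x(t) = -C_1e^(4t)sin(5t) + C_1e^(4t)cos(5t) + C_2e^(4t)sin(5t) + C_2e^(4t)cos(5t), z(t) = 2C_1e^(4t)sin(5t) - C_1e^(4t)cos(5t) - C_2e^(4t)sin(5t) - 2C_2e^(4t)cos(5t)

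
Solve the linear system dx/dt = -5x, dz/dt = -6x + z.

Coefficient matrix A = [[-5, 0], [-6, 1]].
Characteristic polynomial det(A - λI) = λ^2 + 4λ - 5 = 0.
Eigenvalues λ = 1, -5.
For λ=1: (A-λI) row 1 is [-6, 0], so an eigenvector is (0, -1).
For λ=-5: (A-λI) row 2 is [-6, 6], so an eigenvector is (1, 1).
General solution: c_1e^(t)(0,-1) + c_2e^(-5t)(1,1).

x(t) = c_2e^(-5t), z(t) = -c_1e^(t) + c_2e^(-5t)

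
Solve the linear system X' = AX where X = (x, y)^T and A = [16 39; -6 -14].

x(t) = -3C_1e^(t)sin(3t) + 2C_1e^(t)cos(3t) + 2C_2e^(t)sin(3t) + 3C_2e^(t)cos(3t), y(t) = C_1e^(t)sin(3t) - C_1e^(t)cos(3t) - C_2e^(t)sin(3t) - C_2e^(t)cos(3t)

Coefficient matrix A = [[16, 39], [-6, -14]].
Characteristic polynomial det(A - λI) = λ^2 - 2λ + 10 = 0.
Eigenvalues λ = 1 ± 3i (complex conjugate pair).
For λ=1+3i: an eigenvector is (2,-1) - i(-3,1) = (2 + 3i, -1 - i).
A real fundamental pair from Re and Im of e^((1+3i)t)v: X_1 = e^(t)(cos(3t)·(2,-1) + sin(3t)·(-3,1)), X_2 = e^(t)(sin(3t)·(2,-1) - cos(3t)·(-3,1)).
General solution: C_1X_1 + C_2X_2.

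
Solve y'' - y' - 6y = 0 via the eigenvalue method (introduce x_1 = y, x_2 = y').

Let x_1 = y, x_2 = y'. Then x_1' = x_2 and x_2' = 6x_1 + x_2.
A = [[0,1],[6,1]]; det(A-λI) = λ^2 - λ - 6.
Eigenvalues λ = 3, -2 with eigenvectors (1,3), (1,-2).

y(t) = c_1e^(3t) + c_2e^(-2t)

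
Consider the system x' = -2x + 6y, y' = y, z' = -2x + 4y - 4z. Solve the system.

Coefficient matrix A = [[-2, 6, 0], [0, 1, 0], [-2, 4, -4]].
det(A - λI) = 0 gives eigenvalues λ = -2, 1, -4.
For λ=-2: eigenvector (1,0,-1).
For λ=1: eigenvector (2,1,0).
For λ=-4: eigenvector (0,0,1).
General solution: C_1e^(-2t)(1,0,-1) + C_2e^(t)(2,1,0) + C_3e^(-4t)(0,0,1).

x(t) = C_1e^(-2t) + 2C_2e^(t), y(t) = C_2e^(t), z(t) = -C_1e^(-2t) + C_3e^(-4t)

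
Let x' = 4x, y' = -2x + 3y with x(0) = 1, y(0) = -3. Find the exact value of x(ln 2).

16

A = [[4,0],[-2,3]]; eigenvalues λ = 4, 3.
Eigenvectors: (-1,2) for λ=4, (0,-1) for λ=3.
From the initial condition, c_1 = -1, c_2 = 1.
x(ln 2) = (-1)(2^4)(-1) + (1)(2^3)(0) = 16.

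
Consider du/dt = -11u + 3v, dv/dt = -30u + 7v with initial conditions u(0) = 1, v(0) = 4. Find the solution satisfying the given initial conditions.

Coefficient matrix A = [[-11, 3], [-30, 7]].
Characteristic polynomial det(A - λI) = λ^2 + 4λ + 13 = 0.
Eigenvalues λ = -2 ± 3i (complex conjugate pair).
For λ=-2+3i: an eigenvector is (0,1) - i(1,3) = (0 - i, 1 - 3i).
A real fundamental pair from Re and Im of e^((-2+3i)t)v: X_1 = e^(-2t)(cos(3t)·(0,1) + sin(3t)·(1,3)), X_2 = e^(-2t)(sin(3t)·(0,1) - cos(3t)·(1,3)).
General solution: K_1X_1 + K_2X_2.
Applying u(0)=1, v(0)=4 gives K_1=1, K_2=-1.

u(t) = e^(-2t)sin(3t) + e^(-2t)cos(3t), v(t) = 2e^(-2t)sin(3t) + 4e^(-2t)cos(3t)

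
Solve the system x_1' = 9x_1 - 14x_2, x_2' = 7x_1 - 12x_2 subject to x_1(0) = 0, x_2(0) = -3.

Coefficient matrix A = [[9, -14], [7, -12]].
Characteristic polynomial det(A - λI) = λ^2 + 3λ - 10 = 0.
Eigenvalues λ = 2, -5.
For λ=2: (A-λI) row 1 is [7, -14], so an eigenvector is (-2, -1).
For λ=-5: (A-λI) row 1 is [14, -14], so an eigenvector is (-1, -1).
General solution: c_1e^(2t)(-2,-1) + c_2e^(-5t)(-1,-1).
Applying x_1(0)=0, x_2(0)=-3 gives c_1=-3, c_2=6.

x_1(t) = 6e^(2t) - 6e^(-5t), x_2(t) = 3e^(2t) - 6e^(-5t)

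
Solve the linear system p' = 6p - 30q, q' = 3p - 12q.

Coefficient matrix A = [[6, -30], [3, -12]].
Characteristic polynomial det(A - λI) = λ^2 + 6λ + 18 = 0.
Eigenvalues λ = -3 ± 3i (complex conjugate pair).
For λ=-3+3i: an eigenvector is (1,0) - i(3,1) = (1 - 3i, 0 - i).
A real fundamental pair from Re and Im of e^((-3+3i)t)v: X_1 = e^(-3t)(cos(3t)·(1,0) + sin(3t)·(3,1)), X_2 = e^(-3t)(sin(3t)·(1,0) - cos(3t)·(3,1)).
General solution: C_1X_1 + C_2X_2.

p(t) = 3C_1e^(-3t)sin(3t) + C_1e^(-3t)cos(3t) + C_2e^(-3t)sin(3t) - 3C_2e^(-3t)cos(3t), q(t) = C_1e^(-3t)sin(3t) - C_2e^(-3t)cos(3t)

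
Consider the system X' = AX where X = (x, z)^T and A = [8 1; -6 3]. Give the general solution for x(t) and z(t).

Coefficient matrix A = [[8, 1], [-6, 3]].
Characteristic polynomial det(A - λI) = λ^2 - 11λ + 30 = 0.
Eigenvalues λ = 6, 5.
For λ=6: (A-λI) row 1 is [2, 1], so an eigenvector is (1, -2).
For λ=5: (A-λI) row 1 is [3, 1], so an eigenvector is (-1, 3).
General solution: C_1e^(6t)(1,-2) + C_2e^(5t)(-1,3).

x(t) = C_1e^(6t) - C_2e^(5t), z(t) = -2C_1e^(6t) + 3C_2e^(5t)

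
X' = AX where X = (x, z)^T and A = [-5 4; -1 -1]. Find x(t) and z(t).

x(t) = 2C_1e^(-3t) + 2C_2te^(-3t) - 3C_2e^(-3t), z(t) = C_1e^(-3t) + C_2te^(-3t) - C_2e^(-3t)

Coefficient matrix A = [[-5, 4], [-1, -1]].
Characteristic polynomial det(A - λI) = λ^2 + 6λ + 9 = 0.
Single eigenvalue λ = -3 with algebraic multiplicity 2.
Eigenvector v = (2,1); generalized eigenvector w with (A-λI)w=v is (-3,-1).
General solution: e^(-3t)[C_1·v + C_2·(t·v + w)].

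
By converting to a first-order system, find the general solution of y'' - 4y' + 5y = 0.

y(t) = C_1e^(2t)cos(t) + C_2e^(2t)sin(t)

Let x_1 = y, x_2 = y'. Then x_1' = x_2 and x_2' = -5x_1 + 4x_2.
A = [[0,1],[-5,4]]; det(A-λI) = λ^2 - 4λ + 5.
Eigenvalues λ = 2 ± i.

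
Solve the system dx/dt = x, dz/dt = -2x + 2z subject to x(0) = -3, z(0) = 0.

x(t) = -3e^(t), z(t) = 6e^(2t) - 6e^(t)

Coefficient matrix A = [[1, 0], [-2, 2]].
Characteristic polynomial det(A - λI) = λ^2 - 3λ + 2 = 0.
Eigenvalues λ = 1, 2.
For λ=1: (A-λI) row 2 is [-2, 1], so an eigenvector is (1, 2).
For λ=2: (A-λI) row 1 is [-1, 0], so an eigenvector is (0, 1).
General solution: c_1e^(t)(1,2) + c_2e^(2t)(0,1).
Applying x(0)=-3, z(0)=0 gives c_1=-3, c_2=6.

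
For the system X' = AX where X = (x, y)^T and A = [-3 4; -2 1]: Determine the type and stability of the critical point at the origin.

stable spiral

A = [[-3,4],[-2,1]]; det(A-λI) = λ^2 + 2λ + 5.
λ = -1 ± 2i: negative real part.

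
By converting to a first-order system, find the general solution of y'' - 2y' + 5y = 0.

Let x_1 = y, x_2 = y'. Then x_1' = x_2 and x_2' = -5x_1 + 2x_2.
A = [[0,1],[-5,2]]; det(A-λI) = λ^2 - 2λ + 5.
Eigenvalues λ = 1 ± 2i.

y(t) = K_1e^(t)cos(2t) + K_2e^(t)sin(2t)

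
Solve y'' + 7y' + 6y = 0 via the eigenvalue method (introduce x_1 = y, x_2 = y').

Let x_1 = y, x_2 = y'. Then x_1' = x_2 and x_2' = -6x_1 - 7x_2.
A = [[0,1],[-6,-7]]; det(A-λI) = λ^2 + 7λ + 6.
Eigenvalues λ = -6, -1 with eigenvectors (1,-6), (1,-1).

y(t) = K_1e^(-6t) + K_2e^(-t)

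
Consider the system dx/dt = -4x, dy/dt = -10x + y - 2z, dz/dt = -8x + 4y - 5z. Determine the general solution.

Coefficient matrix A = [[-4, 0, 0], [-10, 1, -2], [-8, 4, -5]].
det(A - λI) = 0 gives eigenvalues λ = -4, -3, -1.
For λ=-4: eigenvector (1,2,0).
For λ=-3: eigenvector (0,-1,-2).
For λ=-1: eigenvector (0,1,1).
General solution: K_1e^(-4t)(1,2,0) + K_2e^(-3t)(0,-1,-2) + K_3e^(-t)(0,1,1).

x(t) = K_1e^(-4t), y(t) = 2K_1e^(-4t) - K_2e^(-3t) + K_3e^(-t), z(t) = -2K_2e^(-3t) + K_3e^(-t)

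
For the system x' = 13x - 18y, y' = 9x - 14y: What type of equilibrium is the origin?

saddle

A = [[13,-18],[9,-14]]; det(A-λI) = λ^2 + λ - 20.
λ = 4, -5: opposite signs.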